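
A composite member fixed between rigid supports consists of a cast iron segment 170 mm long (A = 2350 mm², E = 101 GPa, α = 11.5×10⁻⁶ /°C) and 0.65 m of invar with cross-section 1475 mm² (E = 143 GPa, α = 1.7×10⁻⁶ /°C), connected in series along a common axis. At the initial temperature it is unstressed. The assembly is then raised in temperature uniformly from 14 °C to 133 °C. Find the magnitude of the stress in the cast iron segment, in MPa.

With the walls removed the bar would change length by δ_free = Σ αᵢΔT Lᵢ = 11.5×10⁻⁶×119×170 + 1.7×10⁻⁶×119×650 = 0.3641 mm.
The walls prevent any net length change, so an axial force P (same in every segment) develops. Compatibility: P · Σ Lᵢ/(AᵢEᵢ) = δ_free.
The series flexibility is Σ Lᵢ/(AᵢEᵢ) = 170/(2350×101×10³) + 650/(1475×143×10³) = 3.798×10⁻⁶ mm/N.
P = 0.3641 / 3.798×10⁻⁶ = 95880 N = 95.88 kN, compressive.
σ_{cast iron} = P / A = 95880 / 2350 = 40.8 MPa.

σ ≈ 40.8 MPa (compressive)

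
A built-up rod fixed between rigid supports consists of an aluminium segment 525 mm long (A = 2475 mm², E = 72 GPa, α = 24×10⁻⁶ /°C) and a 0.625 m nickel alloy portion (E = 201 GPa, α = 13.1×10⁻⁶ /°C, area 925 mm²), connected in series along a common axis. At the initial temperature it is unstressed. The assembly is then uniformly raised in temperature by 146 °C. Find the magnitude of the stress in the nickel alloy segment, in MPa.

Free thermal expansion of the whole bar: Σ αᵢΔT Lᵢ = 24×10⁻⁶×146×525 + 13.1×10⁻⁶×146×625 = 3.035 mm.
The rigid supports impose zero overall length change; the single axial force P common to all segments must satisfy P Σ Lᵢ/(AᵢEᵢ) = δ_free.
The series flexibility is Σ Lᵢ/(AᵢEᵢ) = 525/(2475×72×10³) + 625/(925×201×10³) = 6.308×10⁻⁶ mm/N.
P = 3.035 / 6.308×10⁻⁶ = 481200 N = 481.2 kN, compressive.
σ_{nickel alloy} = P / A = 481200 / 925 = 520.2 MPa.

σ ≈ 520 MPa (compressive)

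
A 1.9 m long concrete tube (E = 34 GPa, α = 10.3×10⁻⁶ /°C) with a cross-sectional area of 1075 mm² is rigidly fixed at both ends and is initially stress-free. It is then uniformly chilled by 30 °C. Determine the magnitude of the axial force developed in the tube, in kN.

P ≈ 11.3 kN (tensile)

With zero net strain, σ = E·αΔT = 34 GPa × 10.3×10⁻⁶ × 30 = 10.51 MPa.
Then P = σA = 10.51 × 1075 mm² = 11.29 kN, tensile.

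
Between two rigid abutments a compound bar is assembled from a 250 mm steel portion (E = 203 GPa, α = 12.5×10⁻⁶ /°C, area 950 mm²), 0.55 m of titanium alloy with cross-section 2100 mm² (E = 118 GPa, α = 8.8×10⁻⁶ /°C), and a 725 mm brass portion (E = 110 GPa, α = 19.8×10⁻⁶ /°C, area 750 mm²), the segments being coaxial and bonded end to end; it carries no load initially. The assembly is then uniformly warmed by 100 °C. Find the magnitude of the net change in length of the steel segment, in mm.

Free thermal expansion of the whole bar: Σ αᵢΔT Lᵢ = 12.5×10⁻⁶×100×250 + 8.8×10⁻⁶×100×550 + 19.8×10⁻⁶×100×725 = 2.232 mm.
The rigid supports impose zero overall length change; the single axial force P common to all segments must satisfy P Σ Lᵢ/(AᵢEᵢ) = δ_free.
Σ Lᵢ/(AᵢEᵢ) = 250/(950×203×10³) + 550/(2100×118×10³) + 725/(750×110×10³) = 1.23×10⁻⁵ mm/N.
So P = 2.232 / 1.23×10⁻⁵ = 181.4 kN, compressive.
For the steel segment, free thermal change = 12.5×10⁻⁶×100×250 = 0.3125 mm and elastic change from P = 181400×250/(950×203×10³) = 0.2352 mm; these oppose, so the net change is 0.0773 mm (segment lengthens).

|ΔL| ≈ 0.0773 mm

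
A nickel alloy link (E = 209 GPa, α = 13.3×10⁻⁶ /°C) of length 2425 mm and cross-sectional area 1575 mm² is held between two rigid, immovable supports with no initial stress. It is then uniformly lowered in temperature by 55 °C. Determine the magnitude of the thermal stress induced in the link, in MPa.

σ ≈ 153 MPa (tensile)

With length fixed, the mechanical strain must cancel the thermal strain αΔT = 13.3×10⁻⁶ × 55 = 731.5×10⁻⁶.
σ = EαΔT = 209×10³ × 13.3×10⁻⁶ × 55 = 152.9 MPa (tensile; the link is trying to contract).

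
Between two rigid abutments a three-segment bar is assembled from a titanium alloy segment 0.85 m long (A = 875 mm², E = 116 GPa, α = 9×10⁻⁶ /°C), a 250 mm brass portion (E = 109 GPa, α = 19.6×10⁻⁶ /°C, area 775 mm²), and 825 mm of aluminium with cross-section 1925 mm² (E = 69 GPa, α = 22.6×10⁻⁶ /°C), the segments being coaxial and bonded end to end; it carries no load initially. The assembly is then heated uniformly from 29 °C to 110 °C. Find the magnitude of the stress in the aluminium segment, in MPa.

σ ≈ 74.8 MPa (compressive)

Free thermal expansion of the whole bar: Σ αᵢΔT Lᵢ = 9×10⁻⁶×81×850 + 19.6×10⁻⁶×81×250 + 22.6×10⁻⁶×81×825 = 2.527 mm.
The walls prevent any net length change, so an axial force P (same in every segment) develops. Compatibility: P · Σ Lᵢ/(AᵢEᵢ) = δ_free.
The series flexibility is Σ Lᵢ/(AᵢEᵢ) = 850/(875×116×10³) + 250/(775×109×10³) + 825/(1925×69×10³) = 1.755×10⁻⁵ mm/N.
P = 2.527 / 1.755×10⁻⁵ = 144000 N = 144 kN, compressive.
σ_{aluminium} = P / A = 144000 / 1925 = 74.81 MPa.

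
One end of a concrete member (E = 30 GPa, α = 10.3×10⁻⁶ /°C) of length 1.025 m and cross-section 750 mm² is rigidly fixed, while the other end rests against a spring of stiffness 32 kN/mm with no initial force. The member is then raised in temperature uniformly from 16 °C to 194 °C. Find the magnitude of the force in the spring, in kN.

P ≈ 24.5 kN

Free thermal expansion: δ_free = αΔT L = 10.3×10⁻⁶ × 178 × 1025 = 1.879 mm.
With a force P in the spring, the elastic change of the member is PL/(AE) and that of the spring is P/k; compatibility requires their sum to equal δ_free.
P [ L/(AE) + 1/k ] = δ_free → P [ 1025/(750×30×10³) + 1/(32×10³) ] = 1.879.
P = 1.879 / 7.681×10⁻⁵ = 24470 N.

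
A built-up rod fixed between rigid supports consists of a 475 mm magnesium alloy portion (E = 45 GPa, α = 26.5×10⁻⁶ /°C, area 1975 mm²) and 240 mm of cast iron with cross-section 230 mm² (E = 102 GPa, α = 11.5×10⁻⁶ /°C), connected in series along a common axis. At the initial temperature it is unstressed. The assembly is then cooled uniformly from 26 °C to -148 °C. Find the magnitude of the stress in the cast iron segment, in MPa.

Free thermal contraction of the whole bar: Σ αᵢΔT Lᵢ = 26.5×10⁻⁶×174×475 + 11.5×10⁻⁶×174×240 = 2.67 mm.
The rigid supports impose zero overall length change; the single axial force P common to all segments must satisfy P Σ Lᵢ/(AᵢEᵢ) = δ_free.
The series flexibility is Σ Lᵢ/(AᵢEᵢ) = 475/(1975×45×10³) + 240/(230×102×10³) = 1.557×10⁻⁵ mm/N.
Hence P = δ_free / Σ(L/AE) = 2.67/1.557×10⁻⁵ = 171.5 kN (tensile).
σ_{cast iron} = P / A = 171500 / 230 = 745.5 MPa.

σ ≈ 745 MPa (tensile)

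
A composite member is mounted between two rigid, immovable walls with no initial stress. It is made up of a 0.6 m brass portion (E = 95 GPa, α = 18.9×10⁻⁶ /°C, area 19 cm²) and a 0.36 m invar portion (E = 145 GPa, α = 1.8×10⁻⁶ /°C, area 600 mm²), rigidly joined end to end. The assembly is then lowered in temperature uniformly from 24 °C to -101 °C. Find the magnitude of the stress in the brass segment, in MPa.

σ ≈ 106 MPa (tensile)

With the walls removed the bar would change length by δ_free = Σ αᵢΔT Lᵢ = 18.9×10⁻⁶×125×600 + 1.8×10⁻⁶×125×360 = 1.498 mm.
The rigid supports impose zero overall length change; the single axial force P common to all segments must satisfy P Σ Lᵢ/(AᵢEᵢ) = δ_free.
Σ Lᵢ/(AᵢEᵢ) = 600/(1900×95×10³) + 360/(600×145×10³) = 7.462×10⁻⁶ mm/N.
Hence P = δ_free / Σ(L/AE) = 1.498/7.462×10⁻⁶ = 200.8 kN (tensile).
σ_{brass} = P / A = 200800 / 1900 = 105.7 MPa.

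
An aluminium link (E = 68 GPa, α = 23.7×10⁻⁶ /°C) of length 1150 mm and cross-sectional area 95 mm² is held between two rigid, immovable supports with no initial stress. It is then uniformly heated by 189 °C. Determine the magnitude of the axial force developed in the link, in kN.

P ≈ 28.9 kN (compressive)

With zero net strain, σ = E·αΔT = 68 GPa × 23.7×10⁻⁶ × 189 = 304.6 MPa.
Then P = σA = 304.6 × 95 mm² = 28.94 kN, compressive.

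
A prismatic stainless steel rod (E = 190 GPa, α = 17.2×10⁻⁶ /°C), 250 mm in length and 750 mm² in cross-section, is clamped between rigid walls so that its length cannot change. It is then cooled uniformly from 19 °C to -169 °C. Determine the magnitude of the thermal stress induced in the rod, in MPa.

With length fixed, the mechanical strain must cancel the thermal strain αΔT = 17.2×10⁻⁶ × 188 = 3233.6×10⁻⁶.
Hence σ = E·αΔT = 190×10³ × 3233.6×10⁻⁶ = 614.4 MPa, tensile.

σ ≈ 614 MPa (tensile)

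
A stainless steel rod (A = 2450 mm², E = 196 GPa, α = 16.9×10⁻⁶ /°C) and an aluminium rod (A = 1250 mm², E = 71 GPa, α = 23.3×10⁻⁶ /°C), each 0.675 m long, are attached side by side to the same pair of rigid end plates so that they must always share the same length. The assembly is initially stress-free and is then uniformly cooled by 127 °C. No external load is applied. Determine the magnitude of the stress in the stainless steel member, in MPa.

The aluminium has the larger α, so on cooling it would change length more than the stainless steel if both were free. The rigid plates force a common final length, so the aluminium is put into tension and the stainless steel into compression, with equal and opposite forces P (no external load).
Compatibility of the two members (thermal + elastic change equal): (α₁ − α₂)ΔT = P·[1/(A₁E₁) + 1/(A₂E₂)].
|α₁ − α₂|·ΔT = 6.4×10⁻⁶ × 127 = 0.0008128.
1/(A₁E₁) + 1/(A₂E₂) = 1/(2450×196×10³) + 1/(1250×71×10³) = 1.335×10⁻⁸ N⁻¹.
So P = 0.0008128 / 1.335×10⁻⁸ = 60.88 kN.
σ_{stainless steel} = P/A₁ = 60880/2450 = 24.85 MPa, compressive.

σ ≈ 24.9 MPa (compressive)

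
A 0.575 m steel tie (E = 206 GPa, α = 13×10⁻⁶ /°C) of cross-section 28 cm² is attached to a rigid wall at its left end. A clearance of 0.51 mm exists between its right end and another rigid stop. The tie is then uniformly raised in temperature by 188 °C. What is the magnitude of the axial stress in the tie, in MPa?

Free thermal elongation = αΔT L = 13×10⁻⁶ × 188 × 575 = 1.405 mm.
The gap closes (δ_free > 0.51 mm) and the wall then resists a further 1.405 − 0.51 = 0.8953 mm of expansion.
Compatibility: PL/(AE) = 0.8953 mm, so σ = P/A = E × (0.8953/575) = 320.8 MPa.

σ ≈ 321 MPa (compressive)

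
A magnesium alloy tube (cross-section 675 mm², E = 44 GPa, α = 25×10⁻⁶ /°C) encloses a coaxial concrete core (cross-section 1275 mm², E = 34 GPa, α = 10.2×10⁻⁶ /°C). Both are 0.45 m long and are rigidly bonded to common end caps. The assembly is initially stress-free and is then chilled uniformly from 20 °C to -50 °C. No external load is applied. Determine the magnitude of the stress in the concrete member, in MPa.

σ ≈ 14.3 MPa (compressive)

The magnesium alloy has the larger α, so on cooling it would change length more than the concrete if both were free. The rigid plates force a common final length, so the magnesium alloy is put into tension and the concrete into compression, with equal and opposite forces P (no external load).
Equating the net (thermal + elastic) strains gives |α₁ − α₂|·ΔT = P·[1/(A₁E₁) + 1/(A₂E₂)].
|α₁ − α₂|·ΔT = 14.8×10⁻⁶ × 70 = 0.001036.
1/(A₁E₁) + 1/(A₂E₂) = 1/(675×44×10³) + 1/(1275×34×10³) = 5.674×10⁻⁸ N⁻¹.
P = 0.001036 / 5.674×10⁻⁸ = 18260 N = 18.26 kN.
σ_{concrete} = P/A₂ = 18260/1275 = 14.32 MPa, compressive.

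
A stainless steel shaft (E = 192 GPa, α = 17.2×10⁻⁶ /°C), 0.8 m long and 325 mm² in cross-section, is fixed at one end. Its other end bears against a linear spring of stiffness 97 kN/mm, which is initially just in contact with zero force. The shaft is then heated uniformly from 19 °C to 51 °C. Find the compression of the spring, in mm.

δ ≈ 0.196 mm

The unrestrained thermal change is αΔT L = 17.2×10⁻⁶ × 32 × 800 = 0.4403 mm.
Let P be the compressive force at the spring. The shaft shortens elastically by PL/(AE) and the spring compresses by P/k; together these equal δ_free.
So P = δ_free / [L/(AE) + 1/k] = 0.4403 / [ 800/(325×192×10³) + 1/(97×10³) ].
P = 0.4403 / 2.313×10⁻⁵ = 19040 N.
Spring compression = P/k = 19040/(97×10³) = 0.1963 mm.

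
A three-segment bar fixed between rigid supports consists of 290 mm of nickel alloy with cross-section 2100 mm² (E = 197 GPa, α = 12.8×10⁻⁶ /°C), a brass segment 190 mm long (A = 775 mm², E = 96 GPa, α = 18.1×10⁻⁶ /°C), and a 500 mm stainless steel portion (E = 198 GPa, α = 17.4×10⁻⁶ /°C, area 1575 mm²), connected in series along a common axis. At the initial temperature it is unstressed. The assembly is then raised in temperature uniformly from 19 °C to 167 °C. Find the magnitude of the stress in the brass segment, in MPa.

With the walls removed the bar would change length by δ_free = Σ αᵢΔT Lᵢ = 12.8×10⁻⁶×148×290 + 18.1×10⁻⁶×148×190 + 17.4×10⁻⁶×148×500 = 2.346 mm.
Since the ends are fixed, an axial force P builds up, equal in every segment, with P · Σ Lᵢ/(AᵢEᵢ) = δ_free.
Σ Lᵢ/(AᵢEᵢ) = 290/(2100×197×10³) + 190/(775×96×10³) + 500/(1575×198×10³) = 4.858×10⁻⁶ mm/N.
So P = 2.346 / 4.858×10⁻⁶ = 482.9 kN, compressive.
σ_{brass} = P / A = 482900 / 775 = 623.1 MPa.

σ ≈ 623 MPa (compressive)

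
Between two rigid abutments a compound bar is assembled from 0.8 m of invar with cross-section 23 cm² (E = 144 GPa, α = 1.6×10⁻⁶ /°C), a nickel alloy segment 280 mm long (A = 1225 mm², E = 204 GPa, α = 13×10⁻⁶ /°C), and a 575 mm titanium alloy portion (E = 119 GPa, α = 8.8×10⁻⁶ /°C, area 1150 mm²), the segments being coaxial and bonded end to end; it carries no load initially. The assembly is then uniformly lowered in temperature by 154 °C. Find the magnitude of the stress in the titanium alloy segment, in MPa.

If the supports were absent, the total length change would be Σ αᵢΔT Lᵢ = 1.6×10⁻⁶×154×800 + 13×10⁻⁶×154×280 + 8.8×10⁻⁶×154×575 = 1.537 mm.
Since the ends are fixed, an axial force P builds up, equal in every segment, with P · Σ Lᵢ/(AᵢEᵢ) = δ_free.
The series flexibility is Σ Lᵢ/(AᵢEᵢ) = 800/(2300×144×10³) + 280/(1225×204×10³) + 575/(1150×119×10³) = 7.738×10⁻⁶ mm/N.
So P = 1.537 / 7.738×10⁻⁶ = 198.6 kN, tensile.
σ_{titanium alloy} = P / A = 198600 / 1150 = 172.7 MPa.

σ ≈ 173 MPa (tensile)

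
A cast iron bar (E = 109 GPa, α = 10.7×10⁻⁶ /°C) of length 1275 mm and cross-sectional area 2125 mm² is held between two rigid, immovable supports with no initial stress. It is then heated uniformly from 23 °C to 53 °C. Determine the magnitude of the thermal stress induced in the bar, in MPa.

With length fixed, the mechanical strain must cancel the thermal strain αΔT = 10.7×10⁻⁶ × 30 = 321×10⁻⁶.
Hence σ = E·αΔT = 109×10³ × 321×10⁻⁶ = 34.99 MPa, compressive.

σ ≈ 35 MPa (compressive)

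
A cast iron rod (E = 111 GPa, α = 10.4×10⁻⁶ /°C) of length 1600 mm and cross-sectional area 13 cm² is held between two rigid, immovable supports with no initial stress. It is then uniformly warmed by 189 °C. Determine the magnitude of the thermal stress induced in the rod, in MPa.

With length fixed, the mechanical strain must cancel the thermal strain αΔT = 10.4×10⁻⁶ × 189 = 1965.6×10⁻⁶.
The stress required to suppress this strain is σ = Eε = 111×10³ × 1965.6×10⁻⁶ = 218.2 MPa, compressive since the rod is trying to expand.

σ ≈ 218 MPa (compressive)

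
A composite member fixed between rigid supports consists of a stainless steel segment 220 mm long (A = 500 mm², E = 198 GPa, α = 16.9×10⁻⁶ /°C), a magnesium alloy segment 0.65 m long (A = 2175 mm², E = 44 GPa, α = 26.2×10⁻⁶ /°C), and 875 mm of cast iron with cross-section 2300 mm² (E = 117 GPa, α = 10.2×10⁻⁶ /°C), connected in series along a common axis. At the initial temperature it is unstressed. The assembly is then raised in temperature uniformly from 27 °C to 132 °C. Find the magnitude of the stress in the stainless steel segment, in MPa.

σ ≈ 508 MPa (compressive)

Free thermal expansion of the whole bar: Σ αᵢΔT Lᵢ = 16.9×10⁻⁶×105×220 + 26.2×10⁻⁶×105×650 + 10.2×10⁻⁶×105×875 = 3.116 mm.
Since the ends are fixed, an axial force P builds up, equal in every segment, with P · Σ Lᵢ/(AᵢEᵢ) = δ_free.
Σ Lᵢ/(AᵢEᵢ) = 220/(500×198×10³) + 650/(2175×44×10³) + 875/(2300×117×10³) = 1.227×10⁻⁵ mm/N.
P = 3.116 / 1.227×10⁻⁵ = 254000 N = 254 kN, compressive.
σ_{stainless steel} = P / A = 254000 / 500 = 508 MPa.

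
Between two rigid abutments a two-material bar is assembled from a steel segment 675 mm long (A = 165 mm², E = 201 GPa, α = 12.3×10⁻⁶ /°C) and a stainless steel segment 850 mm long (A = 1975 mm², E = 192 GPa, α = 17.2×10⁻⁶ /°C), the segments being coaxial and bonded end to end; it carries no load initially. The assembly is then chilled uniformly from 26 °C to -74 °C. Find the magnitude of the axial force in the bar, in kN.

Free thermal contraction of the whole bar: Σ αᵢΔT Lᵢ = 12.3×10⁻⁶×100×675 + 17.2×10⁻⁶×100×850 = 2.292 mm.
Since the ends are fixed, an axial force P builds up, equal in every segment, with P · Σ Lᵢ/(AᵢEᵢ) = δ_free.
Σ Lᵢ/(AᵢEᵢ) = 675/(165×201×10³) + 850/(1975×192×10³) = 2.259×10⁻⁵ mm/N.
Hence P = δ_free / Σ(L/AE) = 2.292/2.259×10⁻⁵ = 101.5 kN (tensile).

P ≈ 101 kN (tensile)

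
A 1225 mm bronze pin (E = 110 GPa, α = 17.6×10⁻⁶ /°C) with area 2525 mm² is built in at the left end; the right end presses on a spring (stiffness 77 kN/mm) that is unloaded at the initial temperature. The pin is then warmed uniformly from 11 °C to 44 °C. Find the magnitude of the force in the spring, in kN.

P ≈ 40.9 kN

If the spring were absent the pin would lengthen by αΔT L = 17.6×10⁻⁶ × 33 × 1225 = 0.7115 mm.
With a force P in the spring, the elastic change of the pin is PL/(AE) and that of the spring is P/k; compatibility requires their sum to equal δ_free.
So P = δ_free / [L/(AE) + 1/k] = 0.7115 / [ 1225/(2525×110×10³) + 1/(77×10³) ].
P = 0.7115 / 1.74×10⁻⁵ = 40900 N.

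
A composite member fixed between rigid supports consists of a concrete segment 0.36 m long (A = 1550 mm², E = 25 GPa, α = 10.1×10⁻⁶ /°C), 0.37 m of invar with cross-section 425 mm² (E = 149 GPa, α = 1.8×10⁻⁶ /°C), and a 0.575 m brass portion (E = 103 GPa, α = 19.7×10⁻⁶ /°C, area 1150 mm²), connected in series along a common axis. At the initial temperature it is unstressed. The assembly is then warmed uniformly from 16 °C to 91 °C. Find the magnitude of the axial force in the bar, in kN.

If the supports were absent, the total length change would be Σ αᵢΔT Lᵢ = 10.1×10⁻⁶×75×360 + 1.8×10⁻⁶×75×370 + 19.7×10⁻⁶×75×575 = 1.172 mm.
The walls prevent any net length change, so an axial force P (same in every segment) develops. Compatibility: P · Σ Lᵢ/(AᵢEᵢ) = δ_free.
Σ Lᵢ/(AᵢEᵢ) = 360/(1550×25×10³) + 370/(425×149×10³) + 575/(1150×103×10³) = 1.999×10⁻⁵ mm/N.
P = 1.172 / 1.999×10⁻⁵ = 58650 N = 58.65 kN, compressive.

P ≈ 58.6 kN (compressive)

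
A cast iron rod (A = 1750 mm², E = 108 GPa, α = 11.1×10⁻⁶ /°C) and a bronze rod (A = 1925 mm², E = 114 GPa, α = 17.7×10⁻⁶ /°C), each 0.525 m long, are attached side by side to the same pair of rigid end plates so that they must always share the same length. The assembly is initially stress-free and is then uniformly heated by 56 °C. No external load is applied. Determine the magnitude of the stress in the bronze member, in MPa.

σ ≈ 19.5 MPa (compressive)

Equilibrium of a rigid end plate with no external load gives equal and opposite internal forces ±P in the two members. Since α_{bronze} > α_{cast iron}, heating drives the bronze into compression and the cast iron into tension.
Compatibility of the two members (thermal + elastic change equal): (α₁ − α₂)ΔT = P·[1/(A₁E₁) + 1/(A₂E₂)].
|α₁ − α₂|·ΔT = 6.6×10⁻⁶ × 56 = 0.0003696.
1/(A₁E₁) + 1/(A₂E₂) = 1/(1750×108×10³) + 1/(1925×114×10³) = 9.848×10⁻⁹ N⁻¹.
P = 0.0003696 / 9.848×10⁻⁹ = 37530 N = 37.53 kN.
σ_{bronze} = P/A₂ = 37530/1925 = 19.5 MPa, compressive.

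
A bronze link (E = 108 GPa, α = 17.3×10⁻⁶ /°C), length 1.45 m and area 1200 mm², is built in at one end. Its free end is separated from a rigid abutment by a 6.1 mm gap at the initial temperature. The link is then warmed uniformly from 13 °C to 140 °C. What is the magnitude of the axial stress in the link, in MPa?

Free thermal elongation = αΔT L = 17.3×10⁻⁶ × 127 × 1450 = 3.186 mm.
This is smaller than the 6.1 mm clearance, so the link expands freely without reaching the stop — the stress is zero.

σ ≈ 0 MPa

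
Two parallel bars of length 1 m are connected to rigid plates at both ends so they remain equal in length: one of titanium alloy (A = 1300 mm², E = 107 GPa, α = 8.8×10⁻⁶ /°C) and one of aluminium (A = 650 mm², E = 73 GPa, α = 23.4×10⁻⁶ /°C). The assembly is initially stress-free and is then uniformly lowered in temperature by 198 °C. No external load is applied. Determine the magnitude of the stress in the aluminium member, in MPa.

Equilibrium of a rigid end plate with no external load gives equal and opposite internal forces ±P in the two members. Since α_{aluminium} > α_{titanium alloy}, cooling drives the aluminium into tension and the titanium alloy into compression.
Compatibility of the two members (thermal + elastic change equal): (α₁ − α₂)ΔT = P·[1/(A₁E₁) + 1/(A₂E₂)].
|α₁ − α₂|·ΔT = 14.6×10⁻⁶ × 198 = 0.002891.
1/(A₁E₁) + 1/(A₂E₂) = 1/(1300×107×10³) + 1/(650×73×10³) = 2.826×10⁻⁸ N⁻¹.
So P = 0.002891 / 2.826×10⁻⁸ = 102.3 kN.
σ_{aluminium} = P/A₂ = 102300/650 = 157.4 MPa, tensile.

σ ≈ 157 MPa (tensile)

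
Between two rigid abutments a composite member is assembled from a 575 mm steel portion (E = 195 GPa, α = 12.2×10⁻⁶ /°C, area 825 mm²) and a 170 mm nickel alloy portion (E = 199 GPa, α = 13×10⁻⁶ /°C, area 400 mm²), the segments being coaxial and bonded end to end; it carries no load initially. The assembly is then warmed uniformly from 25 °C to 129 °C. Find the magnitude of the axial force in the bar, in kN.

P ≈ 168 kN (compressive)

Free thermal expansion of the whole bar: Σ αᵢΔT Lᵢ = 12.2×10⁻⁶×104×575 + 13×10⁻⁶×104×170 = 0.9594 mm.
Since the ends are fixed, an axial force P builds up, equal in every segment, with P · Σ Lᵢ/(AᵢEᵢ) = δ_free.
The series flexibility is Σ Lᵢ/(AᵢEᵢ) = 575/(825×195×10³) + 170/(400×199×10³) = 5.71×10⁻⁶ mm/N.
Hence P = δ_free / Σ(L/AE) = 0.9594/5.71×10⁻⁶ = 168 kN (compressive).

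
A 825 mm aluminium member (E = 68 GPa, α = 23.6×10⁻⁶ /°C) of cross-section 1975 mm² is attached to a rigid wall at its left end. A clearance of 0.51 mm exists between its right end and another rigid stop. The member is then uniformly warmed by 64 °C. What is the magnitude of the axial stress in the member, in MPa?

Unrestrained expansion: δ_free = αΔT L = 23.6×10⁻⁶ × 64 × 825 = 1.246 mm.
This exceeds the 0.51 mm gap, so the wall pushes back. The portion of expansion that must be recovered elastically is δ_free − gap = 1.246 − 0.51 = 0.7361 mm.
So σ = E(δ_free − g)/L = 68×10³ × 0.7361/825 = 60.67 MPa.

σ ≈ 60.7 MPa (compressive)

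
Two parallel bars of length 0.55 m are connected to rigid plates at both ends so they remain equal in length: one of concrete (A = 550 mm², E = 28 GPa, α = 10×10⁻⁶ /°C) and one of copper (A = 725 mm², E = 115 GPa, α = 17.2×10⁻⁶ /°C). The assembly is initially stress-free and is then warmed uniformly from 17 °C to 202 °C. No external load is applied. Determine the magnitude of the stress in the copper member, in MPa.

σ ≈ 23.9 MPa (compressive)

Equilibrium of a rigid end plate with no external load gives equal and opposite internal forces ±P in the two members. Since α_{copper} > α_{concrete}, heating drives the copper into compression and the concrete into tension.
Setting the final lengths equal and cancelling L: (α₁ − α₂)ΔT = P/(A₁E₁) + P/(A₂E₂).
|α₁ − α₂|·ΔT = 7.2×10⁻⁶ × 185 = 0.001332.
1/(A₁E₁) + 1/(A₂E₂) = 1/(550×28×10³) + 1/(725×115×10³) = 7.693×10⁻⁸ N⁻¹.
So P = 0.001332 / 7.693×10⁻⁸ = 17.31 kN.
σ_{copper} = P/A₂ = 17310/725 = 23.88 MPa, compressive.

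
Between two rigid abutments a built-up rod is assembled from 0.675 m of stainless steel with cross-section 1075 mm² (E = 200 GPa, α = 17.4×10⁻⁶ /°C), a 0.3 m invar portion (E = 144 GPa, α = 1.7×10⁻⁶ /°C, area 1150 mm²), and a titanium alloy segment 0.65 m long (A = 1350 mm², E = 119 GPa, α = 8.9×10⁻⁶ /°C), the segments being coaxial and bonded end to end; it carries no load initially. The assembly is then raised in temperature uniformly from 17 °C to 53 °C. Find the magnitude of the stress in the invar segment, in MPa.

With the walls removed the bar would change length by δ_free = Σ αᵢΔT Lᵢ = 17.4×10⁻⁶×36×675 + 1.7×10⁻⁶×36×300 + 8.9×10⁻⁶×36×650 = 0.6494 mm.
Since the ends are fixed, an axial force P builds up, equal in every segment, with P · Σ Lᵢ/(AᵢEᵢ) = δ_free.
Σ Lᵢ/(AᵢEᵢ) = 675/(1075×200×10³) + 300/(1150×144×10³) + 650/(1350×119×10³) = 8.997×10⁻⁶ mm/N.
So P = 0.6494 / 8.997×10⁻⁶ = 72.18 kN, compressive.
σ_{invar} = P / A = 72180 / 1150 = 62.77 MPa.

σ ≈ 62.8 MPa (compressive)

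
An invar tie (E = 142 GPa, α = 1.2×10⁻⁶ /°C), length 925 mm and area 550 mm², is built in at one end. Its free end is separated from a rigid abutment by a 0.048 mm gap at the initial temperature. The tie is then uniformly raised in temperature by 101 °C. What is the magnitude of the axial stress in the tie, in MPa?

If the wall were absent the tie would grow by αΔT L = 1.2×10⁻⁶ × 101 × 925 = 0.1121 mm.
The gap closes (δ_free > 0.048 mm) and the wall then resists a further 0.1121 − 0.048 = 0.06411 mm of expansion.
That suppressed elongation corresponds to σ = E·Δ/L = 142×10³ × 0.06411/925 = 9.842 MPa.

σ ≈ 9.84 MPa (compressive)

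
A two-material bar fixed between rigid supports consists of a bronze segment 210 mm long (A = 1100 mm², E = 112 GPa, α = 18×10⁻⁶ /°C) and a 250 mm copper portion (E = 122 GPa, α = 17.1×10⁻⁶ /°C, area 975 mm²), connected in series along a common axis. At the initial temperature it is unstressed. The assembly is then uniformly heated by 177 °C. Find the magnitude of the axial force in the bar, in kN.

P ≈ 375 kN (compressive)

If the supports were absent, the total length change would be Σ αᵢΔT Lᵢ = 18×10⁻⁶×177×210 + 17.1×10⁻⁶×177×250 = 1.426 mm.
Since the ends are fixed, an axial force P builds up, equal in every segment, with P · Σ Lᵢ/(AᵢEᵢ) = δ_free.
The series flexibility is Σ Lᵢ/(AᵢEᵢ) = 210/(1100×112×10³) + 250/(975×122×10³) = 3.806×10⁻⁶ mm/N.
So P = 1.426 / 3.806×10⁻⁶ = 374.6 kN, compressive.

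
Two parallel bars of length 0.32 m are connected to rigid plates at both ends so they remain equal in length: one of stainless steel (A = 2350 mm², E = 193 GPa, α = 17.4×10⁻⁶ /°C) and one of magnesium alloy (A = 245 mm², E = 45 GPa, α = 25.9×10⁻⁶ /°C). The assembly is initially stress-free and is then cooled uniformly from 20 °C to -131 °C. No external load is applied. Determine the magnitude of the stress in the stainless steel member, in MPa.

Equilibrium of a rigid end plate with no external load gives equal and opposite internal forces ±P in the two members. Since α_{magnesium alloy} > α_{stainless steel}, cooling drives the magnesium alloy into tension and the stainless steel into compression.
Setting the final lengths equal and cancelling L: (α₁ − α₂)ΔT = P/(A₁E₁) + P/(A₂E₂).
|α₁ − α₂|·ΔT = 8.5×10⁻⁶ × 151 = 0.001283.
1/(A₁E₁) + 1/(A₂E₂) = 1/(2350×193×10³) + 1/(245×45×10³) = 9.291×10⁻⁸ N⁻¹.
P = 0.001283 / 9.291×10⁻⁸ = 13810 N = 13.81 kN.
σ_{stainless steel} = P/A₁ = 13810/2350 = 5.879 MPa, compressive.

σ ≈ 5.88 MPa (compressive)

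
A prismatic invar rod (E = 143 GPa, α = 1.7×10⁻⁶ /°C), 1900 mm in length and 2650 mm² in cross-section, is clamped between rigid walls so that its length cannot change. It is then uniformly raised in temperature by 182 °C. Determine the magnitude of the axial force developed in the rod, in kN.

P ≈ 117 kN (compressive)

The ends cannot move, so σ = EαΔT = 143×10³ × 1.7×10⁻⁶ × 182 = 44.24 MPa.
Then P = σA = 44.24 × 2650 mm² = 117.2 kN, compressive.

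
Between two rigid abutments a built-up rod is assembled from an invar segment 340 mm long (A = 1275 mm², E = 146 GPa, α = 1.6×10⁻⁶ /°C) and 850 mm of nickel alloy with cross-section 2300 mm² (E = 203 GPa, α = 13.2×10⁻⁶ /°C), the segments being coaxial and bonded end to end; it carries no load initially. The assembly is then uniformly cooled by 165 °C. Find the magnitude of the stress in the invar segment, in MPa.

σ ≈ 417 MPa (tensile)

With the walls removed the bar would change length by δ_free = Σ αᵢΔT Lᵢ = 1.6×10⁻⁶×165×340 + 13.2×10⁻⁶×165×850 = 1.941 mm.
The rigid supports impose zero overall length change; the single axial force P common to all segments must satisfy P Σ Lᵢ/(AᵢEᵢ) = δ_free.
Σ Lᵢ/(AᵢEᵢ) = 340/(1275×146×10³) + 850/(2300×203×10³) = 3.647×10⁻⁶ mm/N.
Hence P = δ_free / Σ(L/AE) = 1.941/3.647×10⁻⁶ = 532.2 kN (tensile).
σ_{invar} = P / A = 532200 / 1275 = 417.4 MPa.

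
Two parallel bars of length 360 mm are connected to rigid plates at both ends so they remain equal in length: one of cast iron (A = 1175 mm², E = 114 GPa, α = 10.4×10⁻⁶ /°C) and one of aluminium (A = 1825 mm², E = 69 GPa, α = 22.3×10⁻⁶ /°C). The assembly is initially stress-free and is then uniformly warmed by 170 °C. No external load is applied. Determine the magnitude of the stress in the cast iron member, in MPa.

The aluminium has the larger α, so on heating it would change length more than the cast iron if both were free. The rigid plates force a common final length, so the aluminium is put into compression and the cast iron into tension, with equal and opposite forces P (no external load).
Compatibility of the two members (thermal + elastic change equal): (α₁ − α₂)ΔT = P·[1/(A₁E₁) + 1/(A₂E₂)].
|α₁ − α₂|·ΔT = 11.9×10⁻⁶ × 170 = 0.002023.
1/(A₁E₁) + 1/(A₂E₂) = 1/(1175×114×10³) + 1/(1825×69×10³) = 1.541×10⁻⁸ N⁻¹.
So P = 0.002023 / 1.541×10⁻⁸ = 131.3 kN.
σ_{cast iron} = P/A₁ = 131300/1175 = 111.8 MPa, tensile.

σ ≈ 112 MPa (tensile)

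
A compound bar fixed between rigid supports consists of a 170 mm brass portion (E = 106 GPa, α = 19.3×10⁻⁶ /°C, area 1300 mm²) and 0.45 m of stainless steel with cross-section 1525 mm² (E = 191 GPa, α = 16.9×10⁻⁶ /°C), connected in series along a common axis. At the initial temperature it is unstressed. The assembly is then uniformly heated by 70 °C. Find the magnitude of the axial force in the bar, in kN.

P ≈ 274 kN (compressive)

If the supports were absent, the total length change would be Σ αᵢΔT Lᵢ = 19.3×10⁻⁶×70×170 + 16.9×10⁻⁶×70×450 = 0.762 mm.
The rigid supports impose zero overall length change; the single axial force P common to all segments must satisfy P Σ Lᵢ/(AᵢEᵢ) = δ_free.
Σ Lᵢ/(AᵢEᵢ) = 170/(1300×106×10³) + 450/(1525×191×10³) = 2.779×10⁻⁶ mm/N.
Hence P = δ_free / Σ(L/AE) = 0.762/2.779×10⁻⁶ = 274.2 kN (compressive).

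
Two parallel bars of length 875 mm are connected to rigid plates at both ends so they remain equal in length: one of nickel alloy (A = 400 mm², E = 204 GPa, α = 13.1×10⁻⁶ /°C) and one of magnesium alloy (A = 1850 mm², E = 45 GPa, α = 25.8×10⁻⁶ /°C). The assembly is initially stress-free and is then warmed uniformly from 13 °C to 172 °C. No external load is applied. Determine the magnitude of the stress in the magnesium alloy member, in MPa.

σ ≈ 45 MPa (compressive)

Equilibrium of a rigid end plate with no external load gives equal and opposite internal forces ±P in the two members. Since α_{magnesium alloy} > α_{nickel alloy}, heating drives the magnesium alloy into compression and the nickel alloy into tension.
Compatibility of the two members (thermal + elastic change equal): (α₁ − α₂)ΔT = P·[1/(A₁E₁) + 1/(A₂E₂)].
|α₁ − α₂|·ΔT = 12.7×10⁻⁶ × 159 = 0.002019.
1/(A₁E₁) + 1/(A₂E₂) = 1/(400×204×10³) + 1/(1850×45×10³) = 2.427×10⁻⁸ N⁻¹.
P = 0.002019 / 2.427×10⁻⁸ = 83210 N = 83.21 kN.
σ_{magnesium alloy} = P/A₂ = 83210/1850 = 44.98 MPa, compressive.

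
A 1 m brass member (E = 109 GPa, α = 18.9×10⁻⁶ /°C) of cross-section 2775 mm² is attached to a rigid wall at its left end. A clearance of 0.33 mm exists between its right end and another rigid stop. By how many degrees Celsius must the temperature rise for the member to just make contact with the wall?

The gap closes when αΔT L = 0.33 mm, since the member is still unstressed at that instant.
So ΔT = g/(αL) = 0.33/(18.9×10⁻⁶ × 1000) = 17.46 °C.

ΔT ≈ 17.5 °C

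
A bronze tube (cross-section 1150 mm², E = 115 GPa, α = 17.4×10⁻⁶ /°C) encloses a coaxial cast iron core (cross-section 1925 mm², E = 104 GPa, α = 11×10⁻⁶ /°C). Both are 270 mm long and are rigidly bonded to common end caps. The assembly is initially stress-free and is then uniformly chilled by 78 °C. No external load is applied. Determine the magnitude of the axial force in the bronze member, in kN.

Both members must finish at the same length. With the larger α, the bronze tends to over-contract; the plates restrain it, putting the bronze in tension and the cast iron in compression. With no external load the two internal forces are equal and opposite, magnitude P.
Equating the net (thermal + elastic) strains gives |α₁ − α₂|·ΔT = P·[1/(A₁E₁) + 1/(A₂E₂)].
|α₁ − α₂|·ΔT = 6.4×10⁻⁶ × 78 = 0.0004992.
1/(A₁E₁) + 1/(A₂E₂) = 1/(1150×115×10³) + 1/(1925×104×10³) = 1.256×10⁻⁸ N⁻¹.
So P = 0.0004992 / 1.256×10⁻⁸ = 39.76 kN.

P ≈ 39.8 kN (tensile in the bronze)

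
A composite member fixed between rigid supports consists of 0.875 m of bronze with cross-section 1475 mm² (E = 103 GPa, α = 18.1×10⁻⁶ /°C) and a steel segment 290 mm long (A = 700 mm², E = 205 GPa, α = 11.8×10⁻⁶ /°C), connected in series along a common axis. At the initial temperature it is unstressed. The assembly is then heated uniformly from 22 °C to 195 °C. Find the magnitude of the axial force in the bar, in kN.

P ≈ 428 kN (compressive)

If the supports were absent, the total length change would be Σ αᵢΔT Lᵢ = 18.1×10⁻⁶×173×875 + 11.8×10⁻⁶×173×290 = 3.332 mm.
Since the ends are fixed, an axial force P builds up, equal in every segment, with P · Σ Lᵢ/(AᵢEᵢ) = δ_free.
Σ Lᵢ/(AᵢEᵢ) = 875/(1475×103×10³) + 290/(700×205×10³) = 7.78×10⁻⁶ mm/N.
P = 3.332 / 7.78×10⁻⁶ = 428200 N = 428.2 kN, compressive.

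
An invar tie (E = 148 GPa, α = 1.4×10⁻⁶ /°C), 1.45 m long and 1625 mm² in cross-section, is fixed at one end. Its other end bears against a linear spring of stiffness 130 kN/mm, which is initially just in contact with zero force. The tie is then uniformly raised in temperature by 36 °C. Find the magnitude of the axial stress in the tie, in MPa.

σ ≈ 3.28 MPa (compressive)

If the spring were absent the tie would lengthen by αΔT L = 1.4×10⁻⁶ × 36 × 1450 = 0.07308 mm.
With a force P in the spring, the elastic change of the tie is PL/(AE) and that of the spring is P/k; compatibility requires their sum to equal δ_free.
P [ L/(AE) + 1/k ] = δ_free → P [ 1450/(1625×148×10³) + 1/(130×10³) ] = 0.07308.
P = 0.07308 / 1.372×10⁻⁵ = 5326 N.
σ = P/A = 5326/1625 = 3.278 MPa.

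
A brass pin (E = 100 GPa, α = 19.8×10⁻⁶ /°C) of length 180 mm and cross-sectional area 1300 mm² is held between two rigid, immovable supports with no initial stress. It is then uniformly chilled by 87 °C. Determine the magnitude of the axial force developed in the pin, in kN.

P ≈ 224 kN (tensile)

Full restraint means ε = 0, so the stress is σ = EαΔT = 100×10³ × 19.8×10⁻⁶ × 87 = 172.3 MPa.
P = AEαΔT = 1300 × 100×10³ × 19.8×10⁻⁶ × 87 = 223.9 kN (tensile).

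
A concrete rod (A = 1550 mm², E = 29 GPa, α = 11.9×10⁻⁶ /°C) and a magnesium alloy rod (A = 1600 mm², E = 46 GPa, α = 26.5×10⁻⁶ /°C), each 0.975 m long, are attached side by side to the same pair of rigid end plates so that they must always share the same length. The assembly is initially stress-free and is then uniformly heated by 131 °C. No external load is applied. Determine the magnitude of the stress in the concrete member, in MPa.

Both members must finish at the same length. With the larger α, the magnesium alloy tends to over-expand; the plates restrain it, putting the magnesium alloy in compression and the concrete in tension. With no external load the two internal forces are equal and opposite, magnitude P.
Compatibility of the two members (thermal + elastic change equal): (α₁ − α₂)ΔT = P·[1/(A₁E₁) + 1/(A₂E₂)].
|α₁ − α₂|·ΔT = 14.6×10⁻⁶ × 131 = 0.001913.
1/(A₁E₁) + 1/(A₂E₂) = 1/(1550×29×10³) + 1/(1600×46×10³) = 3.583×10⁻⁸ N⁻¹.
So P = 0.001913 / 3.583×10⁻⁸ = 53.37 kN.
σ_{concrete} = P/A₁ = 53370/1550 = 34.43 MPa, tensile.

σ ≈ 34.4 MPa (tensile)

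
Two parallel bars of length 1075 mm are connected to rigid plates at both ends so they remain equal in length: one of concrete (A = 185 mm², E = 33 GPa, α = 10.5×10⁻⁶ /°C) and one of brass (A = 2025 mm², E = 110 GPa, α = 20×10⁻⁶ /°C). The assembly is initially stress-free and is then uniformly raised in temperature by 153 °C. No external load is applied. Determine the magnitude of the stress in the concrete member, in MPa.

σ ≈ 46.7 MPa (tensile)

The brass has the larger α, so on heating it would change length more than the concrete if both were free. The rigid plates force a common final length, so the brass is put into compression and the concrete into tension, with equal and opposite forces P (no external load).
Setting the final lengths equal and cancelling L: (α₁ − α₂)ΔT = P/(A₁E₁) + P/(A₂E₂).
|α₁ − α₂|·ΔT = 9.5×10⁻⁶ × 153 = 0.001453.
1/(A₁E₁) + 1/(A₂E₂) = 1/(185×33×10³) + 1/(2025×110×10³) = 1.683×10⁻⁷ N⁻¹.
P = 0.001453 / 1.683×10⁻⁷ = 8637 N = 8.637 kN.
σ_{concrete} = P/A₁ = 8637/185 = 46.69 MPa, tensile.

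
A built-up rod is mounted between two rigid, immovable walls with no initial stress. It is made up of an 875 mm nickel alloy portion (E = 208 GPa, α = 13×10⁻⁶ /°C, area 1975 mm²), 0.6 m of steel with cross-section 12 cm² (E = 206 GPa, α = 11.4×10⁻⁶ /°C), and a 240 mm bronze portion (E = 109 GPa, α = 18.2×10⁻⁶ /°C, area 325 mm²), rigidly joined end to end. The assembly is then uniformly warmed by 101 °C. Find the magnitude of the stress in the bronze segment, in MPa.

σ ≈ 619 MPa (compressive)

Free thermal expansion of the whole bar: Σ αᵢΔT Lᵢ = 13×10⁻⁶×101×875 + 11.4×10⁻⁶×101×600 + 18.2×10⁻⁶×101×240 = 2.281 mm.
Since the ends are fixed, an axial force P builds up, equal in every segment, with P · Σ Lᵢ/(AᵢEᵢ) = δ_free.
The series flexibility is Σ Lᵢ/(AᵢEᵢ) = 875/(1975×208×10³) + 600/(1200×206×10³) + 240/(325×109×10³) = 1.133×10⁻⁵ mm/N.
So P = 2.281 / 1.133×10⁻⁵ = 201.3 kN, compressive.
σ_{bronze} = P / A = 201300 / 325 = 619.3 MPa.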